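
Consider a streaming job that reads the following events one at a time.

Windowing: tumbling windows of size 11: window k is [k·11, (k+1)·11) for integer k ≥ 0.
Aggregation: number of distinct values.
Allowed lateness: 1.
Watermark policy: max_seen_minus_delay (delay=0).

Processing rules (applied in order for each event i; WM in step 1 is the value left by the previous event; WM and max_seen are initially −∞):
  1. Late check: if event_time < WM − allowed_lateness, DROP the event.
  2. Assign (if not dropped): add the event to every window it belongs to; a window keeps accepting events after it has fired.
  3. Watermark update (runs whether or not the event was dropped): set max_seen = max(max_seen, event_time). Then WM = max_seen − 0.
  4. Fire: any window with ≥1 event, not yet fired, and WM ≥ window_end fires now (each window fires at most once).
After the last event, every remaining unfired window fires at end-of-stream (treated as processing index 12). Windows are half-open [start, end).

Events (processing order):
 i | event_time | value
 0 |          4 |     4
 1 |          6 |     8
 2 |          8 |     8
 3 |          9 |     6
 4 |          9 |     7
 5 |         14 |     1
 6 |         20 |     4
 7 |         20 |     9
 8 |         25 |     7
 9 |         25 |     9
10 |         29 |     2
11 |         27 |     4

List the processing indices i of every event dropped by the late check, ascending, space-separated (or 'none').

i=0 t=4 v=4: → [0,11); WM=4
i=1 t=6 v=8: → [0,11); WM=6
i=2 t=8 v=8: → [0,11); WM=8
i=3 t=9 v=6: → [0,11); WM=9
i=4 t=9 v=7: → [0,11); WM=9
i=5 t=14 v=1: → [11,22); WM=14; [0,11) fires=4
i=6 t=20 v=4: → [11,22); WM=20
i=7 t=20 v=9: → [11,22); WM=20
i=8 t=25 v=7: → [22,33); WM=25; [11,22) fires=3
i=9 t=25 v=9: → [22,33); WM=25
i=10 t=29 v=2: → [22,33); WM=29
i=11 t=27 v=4: DROP (t<29-1); WM=29

11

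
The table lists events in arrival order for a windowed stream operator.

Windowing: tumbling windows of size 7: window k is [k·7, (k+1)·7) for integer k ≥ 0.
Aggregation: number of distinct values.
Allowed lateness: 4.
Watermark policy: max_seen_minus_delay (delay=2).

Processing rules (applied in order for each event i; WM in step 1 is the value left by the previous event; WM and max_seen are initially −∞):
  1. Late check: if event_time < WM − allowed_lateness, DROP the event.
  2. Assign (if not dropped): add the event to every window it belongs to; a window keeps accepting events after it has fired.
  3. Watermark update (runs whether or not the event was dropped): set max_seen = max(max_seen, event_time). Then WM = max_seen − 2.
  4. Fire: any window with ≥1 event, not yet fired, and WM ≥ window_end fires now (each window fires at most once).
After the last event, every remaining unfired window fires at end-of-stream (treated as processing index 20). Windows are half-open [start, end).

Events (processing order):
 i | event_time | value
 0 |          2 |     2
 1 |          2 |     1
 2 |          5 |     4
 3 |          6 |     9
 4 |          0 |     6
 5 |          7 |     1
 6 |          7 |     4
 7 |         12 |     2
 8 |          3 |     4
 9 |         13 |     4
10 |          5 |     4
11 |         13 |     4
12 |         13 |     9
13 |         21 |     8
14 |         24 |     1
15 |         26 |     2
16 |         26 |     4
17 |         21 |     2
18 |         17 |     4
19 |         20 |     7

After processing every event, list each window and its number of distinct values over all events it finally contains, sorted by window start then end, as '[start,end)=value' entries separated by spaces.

[0,7)=5 [7,14)=4 [14,21)=1 [21,28)=4

i=0 t=2 v=2: → [0,7); WM=0
i=1 t=2 v=1: → [0,7); WM=0
i=2 t=5 v=4: → [0,7); WM=3
i=3 t=6 v=9: → [0,7); WM=4
i=4 t=0 v=6: → [0,7); WM=4
i=5 t=7 v=1: → [7,14); WM=5
i=6 t=7 v=4: → [7,14); WM=5
i=7 t=12 v=2: → [7,14); WM=10; [0,7) fires=5
i=8 t=3 v=4: DROP (t<10-4); WM=10
i=9 t=13 v=4: → [7,14); WM=11
i=10 t=5 v=4: DROP (t<11-4); WM=11
i=11 t=13 v=4: → [7,14); WM=11
i=12 t=13 v=9: → [7,14); WM=11
i=13 t=21 v=8: → [21,28); WM=19; [7,14) fires=4
i=14 t=24 v=1: → [21,28); WM=22
i=15 t=26 v=2: → [21,28); WM=24
i=16 t=26 v=4: → [21,28); WM=24
i=17 t=21 v=2: → [21,28); WM=24
i=18 t=17 v=4: DROP (t<24-4); WM=24
i=19 t=20 v=7: → [14,21); WM=24; [14,21) fires=1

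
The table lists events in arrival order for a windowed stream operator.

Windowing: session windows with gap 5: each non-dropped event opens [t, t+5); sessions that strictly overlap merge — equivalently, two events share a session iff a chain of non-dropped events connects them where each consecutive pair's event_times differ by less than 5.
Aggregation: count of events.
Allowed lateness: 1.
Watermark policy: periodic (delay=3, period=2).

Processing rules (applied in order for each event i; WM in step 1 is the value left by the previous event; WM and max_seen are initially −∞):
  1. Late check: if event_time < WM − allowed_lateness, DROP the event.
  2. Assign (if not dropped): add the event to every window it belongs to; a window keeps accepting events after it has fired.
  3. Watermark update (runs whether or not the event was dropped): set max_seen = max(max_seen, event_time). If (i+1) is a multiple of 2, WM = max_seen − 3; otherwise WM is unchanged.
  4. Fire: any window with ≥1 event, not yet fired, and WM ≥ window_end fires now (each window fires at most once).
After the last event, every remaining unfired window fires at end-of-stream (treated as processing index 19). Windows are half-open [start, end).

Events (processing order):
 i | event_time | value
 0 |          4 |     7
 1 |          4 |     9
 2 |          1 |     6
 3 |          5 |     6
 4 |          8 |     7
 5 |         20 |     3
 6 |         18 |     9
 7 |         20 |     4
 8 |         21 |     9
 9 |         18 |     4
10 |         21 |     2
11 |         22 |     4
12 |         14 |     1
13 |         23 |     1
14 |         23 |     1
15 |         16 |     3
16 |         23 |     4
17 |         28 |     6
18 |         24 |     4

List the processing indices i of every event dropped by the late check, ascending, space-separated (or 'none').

12 15

i=0 t=4 v=7: → [4,9); WM=−∞
i=1 t=4 v=9: → [4,9); WM=1
i=2 t=1 v=6: → [1,9); WM=1
i=3 t=5 v=6: → [1,10); WM=2
i=4 t=8 v=7: → [1,13); WM=2
i=5 t=20 v=3: → [20,25); WM=17
i=6 t=18 v=9: → [18,25); WM=17
i=7 t=20 v=4: → [18,25); WM=17
i=8 t=21 v=9: → [18,26); WM=17
i=9 t=18 v=4: → [18,26); WM=18
i=10 t=21 v=2: → [18,26); WM=18
i=11 t=22 v=4: → [18,27); WM=19
i=12 t=14 v=1: DROP (t<19-1); WM=19
i=13 t=23 v=1: → [18,28); WM=20
i=14 t=23 v=1: → [18,28); WM=20
i=15 t=16 v=3: DROP (t<20-1); WM=20
i=16 t=23 v=4: → [18,28); WM=20
i=17 t=28 v=6: → [28,33); WM=25
i=18 t=24 v=4: → [18,33); WM=25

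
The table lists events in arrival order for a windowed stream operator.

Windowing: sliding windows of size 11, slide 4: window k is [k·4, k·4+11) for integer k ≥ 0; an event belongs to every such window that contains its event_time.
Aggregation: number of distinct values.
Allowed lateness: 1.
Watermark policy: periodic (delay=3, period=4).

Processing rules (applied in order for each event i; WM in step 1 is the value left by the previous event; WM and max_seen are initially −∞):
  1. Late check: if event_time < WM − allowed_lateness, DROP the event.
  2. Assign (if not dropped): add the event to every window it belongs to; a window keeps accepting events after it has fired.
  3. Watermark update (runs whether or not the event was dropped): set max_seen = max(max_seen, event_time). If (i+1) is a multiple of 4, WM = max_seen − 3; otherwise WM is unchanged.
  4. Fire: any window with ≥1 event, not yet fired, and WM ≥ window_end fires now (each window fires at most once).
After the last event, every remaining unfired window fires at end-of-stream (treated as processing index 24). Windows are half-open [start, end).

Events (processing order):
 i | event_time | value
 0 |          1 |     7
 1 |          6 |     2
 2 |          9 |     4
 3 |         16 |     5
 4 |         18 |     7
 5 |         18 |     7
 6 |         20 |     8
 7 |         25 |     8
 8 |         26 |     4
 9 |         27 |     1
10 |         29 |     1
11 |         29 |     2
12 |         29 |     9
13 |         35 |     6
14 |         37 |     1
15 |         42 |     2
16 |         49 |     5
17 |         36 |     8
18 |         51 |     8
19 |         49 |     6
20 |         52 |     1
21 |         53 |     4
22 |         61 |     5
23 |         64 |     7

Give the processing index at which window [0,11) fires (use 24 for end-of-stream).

3

i=0 t=1 v=7: → [0,11); WM=−∞
i=1 t=6 v=2: → [4,15),[0,11); WM=−∞
i=2 t=9 v=4: → [8,19),[4,15),[0,11); WM=−∞
i=3 t=16 v=5: → [16,27),[12,23),[8,19); WM=13; [0,11) fires=3
i=4 t=18 v=7: → [16,27),[12,23),[8,19); WM=13
i=5 t=18 v=7: → [16,27),[12,23),[8,19); WM=13
i=6 t=20 v=8: → [20,31),[16,27),[12,23); WM=13
i=7 t=25 v=8: → [24,35),[20,31),[16,27); WM=22; [4,15) fires=2 [8,19) fires=3
i=8 t=26 v=4: → [24,35),[20,31),[16,27); WM=22
i=9 t=27 v=1: → [24,35),[20,31); WM=22
i=10 t=29 v=1: → [28,39),[24,35),[20,31); WM=22
i=11 t=29 v=2: → [28,39),[24,35),[20,31); WM=26; [12,23) fires=3
i=12 t=29 v=9: → [28,39),[24,35),[20,31); WM=26
i=13 t=35 v=6: → [32,43),[28,39); WM=26
i=14 t=37 v=1: → [36,47),[32,43),[28,39); WM=26
i=15 t=42 v=2: → [40,51),[36,47),[32,43); WM=39; [16,27) fires=4 [20,31) fires=5 [24,35) fires=5 [28,39) fires=4
i=16 t=49 v=5: → [48,59),[44,55),[40,51); WM=39
i=17 t=36 v=8: DROP (t<39-1); WM=39
i=18 t=51 v=8: → [48,59),[44,55); WM=39
i=19 t=49 v=6: → [48,59),[44,55),[40,51); WM=48; [32,43) fires=3 [36,47) fires=2
i=20 t=52 v=1: → [52,63),[48,59),[44,55); WM=48
i=21 t=53 v=4: → [52,63),[48,59),[44,55); WM=48
i=22 t=61 v=5: → [60,71),[56,67),[52,63); WM=48
i=23 t=64 v=7: → [64,75),[60,71),[56,67); WM=61; [40,51) fires=3 [44,55) fires=5 [48,59) fires=5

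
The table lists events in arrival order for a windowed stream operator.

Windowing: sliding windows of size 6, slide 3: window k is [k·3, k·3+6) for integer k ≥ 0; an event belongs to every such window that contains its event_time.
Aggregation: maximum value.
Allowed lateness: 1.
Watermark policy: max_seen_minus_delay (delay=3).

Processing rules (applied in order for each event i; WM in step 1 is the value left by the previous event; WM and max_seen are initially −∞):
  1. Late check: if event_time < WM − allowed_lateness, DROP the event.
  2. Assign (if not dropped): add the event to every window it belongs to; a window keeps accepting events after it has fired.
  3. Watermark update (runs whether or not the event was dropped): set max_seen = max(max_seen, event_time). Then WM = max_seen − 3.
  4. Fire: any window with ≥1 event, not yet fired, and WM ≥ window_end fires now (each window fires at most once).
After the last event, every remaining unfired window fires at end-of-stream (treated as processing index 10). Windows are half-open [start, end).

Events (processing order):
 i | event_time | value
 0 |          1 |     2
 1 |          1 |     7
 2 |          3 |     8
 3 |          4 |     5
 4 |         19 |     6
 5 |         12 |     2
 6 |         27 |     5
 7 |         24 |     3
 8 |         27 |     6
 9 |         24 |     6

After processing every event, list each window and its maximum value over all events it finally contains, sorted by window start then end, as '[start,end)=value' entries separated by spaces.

i=0 t=1 v=2: → [0,6); WM=-2
i=1 t=1 v=7: → [0,6); WM=-2
i=2 t=3 v=8: → [3,9),[0,6); WM=0
i=3 t=4 v=5: → [3,9),[0,6); WM=1
i=4 t=19 v=6: → [18,24),[15,21); WM=16; [0,6) fires=8 [3,9) fires=8
i=5 t=12 v=2: DROP (t<16-1); WM=16
i=6 t=27 v=5: → [27,33),[24,30); WM=24; [15,21) fires=6 [18,24) fires=6
i=7 t=24 v=3: → [24,30),[21,27); WM=24
i=8 t=27 v=6: → [27,33),[24,30); WM=24
i=9 t=24 v=6: → [24,30),[21,27); WM=24

[0,6)=8 [3,9)=8 [15,21)=6 [18,24)=6 [21,27)=6 [24,30)=6 [27,33)=6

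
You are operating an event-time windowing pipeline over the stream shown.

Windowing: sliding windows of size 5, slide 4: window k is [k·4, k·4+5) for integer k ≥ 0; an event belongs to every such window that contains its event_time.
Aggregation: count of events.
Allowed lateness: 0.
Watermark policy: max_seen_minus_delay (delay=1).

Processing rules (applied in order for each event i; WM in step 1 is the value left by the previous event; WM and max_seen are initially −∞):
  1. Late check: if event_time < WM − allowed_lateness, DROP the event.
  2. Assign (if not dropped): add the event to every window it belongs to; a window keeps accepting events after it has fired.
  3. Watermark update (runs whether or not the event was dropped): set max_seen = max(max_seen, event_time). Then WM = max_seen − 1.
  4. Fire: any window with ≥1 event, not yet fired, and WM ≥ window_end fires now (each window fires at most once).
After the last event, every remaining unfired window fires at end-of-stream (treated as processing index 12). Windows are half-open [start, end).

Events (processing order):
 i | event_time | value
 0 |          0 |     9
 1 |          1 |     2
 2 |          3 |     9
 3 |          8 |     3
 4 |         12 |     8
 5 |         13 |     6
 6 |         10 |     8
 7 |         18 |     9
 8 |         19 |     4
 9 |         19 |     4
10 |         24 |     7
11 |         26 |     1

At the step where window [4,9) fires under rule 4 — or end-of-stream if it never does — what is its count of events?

i=0 t=0 v=9: → [0,5); WM=-1
i=1 t=1 v=2: → [0,5); WM=0
i=2 t=3 v=9: → [0,5); WM=2
i=3 t=8 v=3: → [8,13),[4,9); WM=7; [0,5) fires=3
i=4 t=12 v=8: → [12,17),[8,13); WM=11; [4,9) fires=1
i=5 t=13 v=6: → [12,17); WM=12
i=6 t=10 v=8: DROP (t<12-0); WM=12
i=7 t=18 v=9: → [16,21); WM=17; [8,13) fires=2 [12,17) fires=2
i=8 t=19 v=4: → [16,21); WM=18
i=9 t=19 v=4: → [16,21); WM=18
i=10 t=24 v=7: → [24,29),[20,25); WM=23; [16,21) fires=3
i=11 t=26 v=1: → [24,29); WM=25; [20,25) fires=1

1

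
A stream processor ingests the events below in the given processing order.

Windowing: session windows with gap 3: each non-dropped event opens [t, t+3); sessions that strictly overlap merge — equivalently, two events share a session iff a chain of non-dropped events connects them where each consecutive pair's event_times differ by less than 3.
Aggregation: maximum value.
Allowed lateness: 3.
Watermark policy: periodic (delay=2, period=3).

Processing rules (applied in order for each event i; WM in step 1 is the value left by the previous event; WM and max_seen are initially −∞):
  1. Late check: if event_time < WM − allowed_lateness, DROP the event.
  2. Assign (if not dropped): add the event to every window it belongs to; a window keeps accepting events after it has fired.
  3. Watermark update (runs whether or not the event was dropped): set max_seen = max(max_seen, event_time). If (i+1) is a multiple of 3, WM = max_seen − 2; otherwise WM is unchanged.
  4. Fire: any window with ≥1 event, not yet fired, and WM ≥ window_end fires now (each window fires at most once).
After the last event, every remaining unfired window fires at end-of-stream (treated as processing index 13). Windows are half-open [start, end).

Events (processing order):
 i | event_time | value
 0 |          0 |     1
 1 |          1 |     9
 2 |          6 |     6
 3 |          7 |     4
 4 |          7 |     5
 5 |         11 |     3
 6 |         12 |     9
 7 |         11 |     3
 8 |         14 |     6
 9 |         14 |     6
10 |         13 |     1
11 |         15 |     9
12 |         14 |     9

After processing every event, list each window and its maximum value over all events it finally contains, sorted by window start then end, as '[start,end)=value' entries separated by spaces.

i=0 t=0 v=1: → [0,3); WM=−∞
i=1 t=1 v=9: → [0,4); WM=−∞
i=2 t=6 v=6: → [6,9); WM=4
i=3 t=7 v=4: → [6,10); WM=4
i=4 t=7 v=5: → [6,10); WM=4
i=5 t=11 v=3: → [11,14); WM=9
i=6 t=12 v=9: → [11,15); WM=9
i=7 t=11 v=3: → [11,15); WM=9
i=8 t=14 v=6: → [11,17); WM=12
i=9 t=14 v=6: → [11,17); WM=12
i=10 t=13 v=1: → [11,17); WM=12
i=11 t=15 v=9: → [11,18); WM=13
i=12 t=14 v=9: → [11,18); WM=13

[0,4)=9 [6,10)=6 [11,18)=9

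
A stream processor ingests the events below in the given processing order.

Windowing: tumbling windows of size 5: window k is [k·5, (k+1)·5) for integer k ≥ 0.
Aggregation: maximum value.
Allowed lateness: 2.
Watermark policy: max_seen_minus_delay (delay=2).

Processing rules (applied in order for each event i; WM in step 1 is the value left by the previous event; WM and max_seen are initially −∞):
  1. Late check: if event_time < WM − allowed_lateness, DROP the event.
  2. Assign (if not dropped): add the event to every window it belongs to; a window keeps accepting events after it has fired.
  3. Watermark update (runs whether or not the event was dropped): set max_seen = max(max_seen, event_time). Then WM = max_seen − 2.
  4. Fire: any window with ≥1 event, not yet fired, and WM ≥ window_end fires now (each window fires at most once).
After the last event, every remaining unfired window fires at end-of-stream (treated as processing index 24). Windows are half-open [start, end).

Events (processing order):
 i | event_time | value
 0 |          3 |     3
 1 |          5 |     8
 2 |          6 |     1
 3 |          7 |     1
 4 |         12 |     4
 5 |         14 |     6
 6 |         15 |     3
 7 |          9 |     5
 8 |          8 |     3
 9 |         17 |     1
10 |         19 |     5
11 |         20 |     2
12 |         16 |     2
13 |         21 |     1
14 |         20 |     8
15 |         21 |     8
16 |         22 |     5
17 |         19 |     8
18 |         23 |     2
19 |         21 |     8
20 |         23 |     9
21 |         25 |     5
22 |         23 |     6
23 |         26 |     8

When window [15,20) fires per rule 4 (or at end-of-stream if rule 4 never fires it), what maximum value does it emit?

i=0 t=3 v=3: → [0,5); WM=1
i=1 t=5 v=8: → [5,10); WM=3
i=2 t=6 v=1: → [5,10); WM=4
i=3 t=7 v=1: → [5,10); WM=5; [0,5) fires=3
i=4 t=12 v=4: → [10,15); WM=10; [5,10) fires=8
i=5 t=14 v=6: → [10,15); WM=12
i=6 t=15 v=3: → [15,20); WM=13
i=7 t=9 v=5: DROP (t<13-2); WM=13
i=8 t=8 v=3: DROP (t<13-2); WM=13
i=9 t=17 v=1: → [15,20); WM=15; [10,15) fires=6
i=10 t=19 v=5: → [15,20); WM=17
i=11 t=20 v=2: → [20,25); WM=18
i=12 t=16 v=2: → [15,20); WM=18
i=13 t=21 v=1: → [20,25); WM=19
i=14 t=20 v=8: → [20,25); WM=19
i=15 t=21 v=8: → [20,25); WM=19
i=16 t=22 v=5: → [20,25); WM=20; [15,20) fires=5
i=17 t=19 v=8: → [15,20); WM=20
i=18 t=23 v=2: → [20,25); WM=21
i=19 t=21 v=8: → [20,25); WM=21
i=20 t=23 v=9: → [20,25); WM=21
i=21 t=25 v=5: → [25,30); WM=23
i=22 t=23 v=6: → [20,25); WM=23
i=23 t=26 v=8: → [25,30); WM=24

5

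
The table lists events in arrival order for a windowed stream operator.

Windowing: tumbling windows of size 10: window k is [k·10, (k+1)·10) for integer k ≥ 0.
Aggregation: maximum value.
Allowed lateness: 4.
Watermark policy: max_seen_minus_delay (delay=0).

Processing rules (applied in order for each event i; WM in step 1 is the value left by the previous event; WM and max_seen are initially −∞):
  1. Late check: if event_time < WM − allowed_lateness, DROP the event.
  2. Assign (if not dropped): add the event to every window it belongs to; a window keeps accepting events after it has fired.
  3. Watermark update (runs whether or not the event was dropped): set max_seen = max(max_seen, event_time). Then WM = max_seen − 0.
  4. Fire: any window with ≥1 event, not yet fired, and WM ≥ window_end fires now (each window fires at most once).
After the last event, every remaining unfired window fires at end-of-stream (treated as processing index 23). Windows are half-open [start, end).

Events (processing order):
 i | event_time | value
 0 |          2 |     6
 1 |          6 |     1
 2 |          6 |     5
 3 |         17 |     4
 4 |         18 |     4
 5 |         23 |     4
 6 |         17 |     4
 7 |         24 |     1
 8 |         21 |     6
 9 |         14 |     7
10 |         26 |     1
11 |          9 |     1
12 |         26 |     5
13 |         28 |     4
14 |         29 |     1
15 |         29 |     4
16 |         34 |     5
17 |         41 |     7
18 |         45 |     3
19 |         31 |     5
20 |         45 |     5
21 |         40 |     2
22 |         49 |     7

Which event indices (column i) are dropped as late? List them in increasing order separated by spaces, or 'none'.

6 9 11 19 21

i=0 t=2 v=6: → [0,10); WM=2
i=1 t=6 v=1: → [0,10); WM=6
i=2 t=6 v=5: → [0,10); WM=6
i=3 t=17 v=4: → [10,20); WM=17; [0,10) fires=6
i=4 t=18 v=4: → [10,20); WM=18
i=5 t=23 v=4: → [20,30); WM=23; [10,20) fires=4
i=6 t=17 v=4: DROP (t<23-4); WM=23
i=7 t=24 v=1: → [20,30); WM=24
i=8 t=21 v=6: → [20,30); WM=24
i=9 t=14 v=7: DROP (t<24-4); WM=24
i=10 t=26 v=1: → [20,30); WM=26
i=11 t=9 v=1: DROP (t<26-4); WM=26
i=12 t=26 v=5: → [20,30); WM=26
i=13 t=28 v=4: → [20,30); WM=28
i=14 t=29 v=1: → [20,30); WM=29
i=15 t=29 v=4: → [20,30); WM=29
i=16 t=34 v=5: → [30,40); WM=34; [20,30) fires=6
i=17 t=41 v=7: → [40,50); WM=41; [30,40) fires=5
i=18 t=45 v=3: → [40,50); WM=45
i=19 t=31 v=5: DROP (t<45-4); WM=45
i=20 t=45 v=5: → [40,50); WM=45
i=21 t=40 v=2: DROP (t<45-4); WM=45
i=22 t=49 v=7: → [40,50); WM=49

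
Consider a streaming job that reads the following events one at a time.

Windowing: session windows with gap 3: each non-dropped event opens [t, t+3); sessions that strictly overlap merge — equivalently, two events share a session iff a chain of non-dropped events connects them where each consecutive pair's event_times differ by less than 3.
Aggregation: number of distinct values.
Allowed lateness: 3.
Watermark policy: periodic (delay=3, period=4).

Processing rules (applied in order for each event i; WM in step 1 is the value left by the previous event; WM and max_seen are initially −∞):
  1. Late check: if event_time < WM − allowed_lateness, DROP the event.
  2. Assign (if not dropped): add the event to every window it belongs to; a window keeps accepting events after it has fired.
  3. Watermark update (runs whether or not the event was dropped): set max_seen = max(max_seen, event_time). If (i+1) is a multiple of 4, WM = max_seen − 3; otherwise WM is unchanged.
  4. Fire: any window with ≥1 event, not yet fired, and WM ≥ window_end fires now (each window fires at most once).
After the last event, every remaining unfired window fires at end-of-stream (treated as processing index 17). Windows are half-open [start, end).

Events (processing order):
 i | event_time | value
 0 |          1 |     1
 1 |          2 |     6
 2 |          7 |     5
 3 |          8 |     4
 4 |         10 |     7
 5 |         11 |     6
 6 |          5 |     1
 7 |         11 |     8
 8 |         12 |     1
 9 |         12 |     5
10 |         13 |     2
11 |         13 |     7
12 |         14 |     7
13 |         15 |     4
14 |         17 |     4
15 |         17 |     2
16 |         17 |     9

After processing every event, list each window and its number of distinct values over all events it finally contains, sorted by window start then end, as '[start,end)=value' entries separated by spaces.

[1,5)=2 [5,20)=8

i=0 t=1 v=1: → [1,4); WM=−∞
i=1 t=2 v=6: → [1,5); WM=−∞
i=2 t=7 v=5: → [7,10); WM=−∞
i=3 t=8 v=4: → [7,11); WM=5
i=4 t=10 v=7: → [7,13); WM=5
i=5 t=11 v=6: → [7,14); WM=5
i=6 t=5 v=1: → [5,14); WM=5
i=7 t=11 v=8: → [5,14); WM=8
i=8 t=12 v=1: → [5,15); WM=8
i=9 t=12 v=5: → [5,15); WM=8
i=10 t=13 v=2: → [5,16); WM=8
i=11 t=13 v=7: → [5,16); WM=10
i=12 t=14 v=7: → [5,17); WM=10
i=13 t=15 v=4: → [5,18); WM=10
i=14 t=17 v=4: → [5,20); WM=10
i=15 t=17 v=2: → [5,20); WM=14
i=16 t=17 v=9: → [5,20); WM=14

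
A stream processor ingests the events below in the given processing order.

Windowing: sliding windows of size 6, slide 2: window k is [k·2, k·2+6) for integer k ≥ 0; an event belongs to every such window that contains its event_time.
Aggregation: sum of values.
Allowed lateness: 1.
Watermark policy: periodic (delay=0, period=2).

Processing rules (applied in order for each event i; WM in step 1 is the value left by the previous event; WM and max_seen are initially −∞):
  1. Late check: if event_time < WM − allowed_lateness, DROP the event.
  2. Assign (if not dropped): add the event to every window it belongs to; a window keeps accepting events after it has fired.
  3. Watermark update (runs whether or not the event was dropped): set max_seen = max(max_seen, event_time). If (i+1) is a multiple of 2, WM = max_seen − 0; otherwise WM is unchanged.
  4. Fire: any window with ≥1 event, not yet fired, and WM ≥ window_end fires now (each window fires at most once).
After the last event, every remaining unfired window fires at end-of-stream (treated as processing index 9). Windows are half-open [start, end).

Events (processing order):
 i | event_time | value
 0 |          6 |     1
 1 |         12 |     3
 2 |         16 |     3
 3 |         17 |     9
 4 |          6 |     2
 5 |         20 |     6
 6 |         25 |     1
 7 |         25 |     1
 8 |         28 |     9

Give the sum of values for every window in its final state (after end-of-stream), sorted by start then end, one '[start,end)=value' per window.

i=0 t=6 v=1: → [6,12),[4,10),[2,8); WM=−∞
i=1 t=12 v=3: → [12,18),[10,16),[8,14); WM=12; [2,8) fires=1 [4,10) fires=1 [6,12) fires=1
i=2 t=16 v=3: → [16,22),[14,20),[12,18); WM=12
i=3 t=17 v=9: → [16,22),[14,20),[12,18); WM=17; [8,14) fires=3 [10,16) fires=3
i=4 t=6 v=2: DROP (t<17-1); WM=17
i=5 t=20 v=6: → [20,26),[18,24),[16,22); WM=20; [12,18) fires=15 [14,20) fires=12
i=6 t=25 v=1: → [24,30),[22,28),[20,26); WM=20
i=7 t=25 v=1: → [24,30),[22,28),[20,26); WM=25; [16,22) fires=18 [18,24) fires=6
i=8 t=28 v=9: → [28,34),[26,32),[24,30); WM=25

[2,8)=1 [4,10)=1 [6,12)=1 [8,14)=3 [10,16)=3 [12,18)=15 [14,20)=12 [16,22)=18 [18,24)=6 [20,26)=8 [22,28)=2 [24,30)=11 [26,32)=9 [28,34)=9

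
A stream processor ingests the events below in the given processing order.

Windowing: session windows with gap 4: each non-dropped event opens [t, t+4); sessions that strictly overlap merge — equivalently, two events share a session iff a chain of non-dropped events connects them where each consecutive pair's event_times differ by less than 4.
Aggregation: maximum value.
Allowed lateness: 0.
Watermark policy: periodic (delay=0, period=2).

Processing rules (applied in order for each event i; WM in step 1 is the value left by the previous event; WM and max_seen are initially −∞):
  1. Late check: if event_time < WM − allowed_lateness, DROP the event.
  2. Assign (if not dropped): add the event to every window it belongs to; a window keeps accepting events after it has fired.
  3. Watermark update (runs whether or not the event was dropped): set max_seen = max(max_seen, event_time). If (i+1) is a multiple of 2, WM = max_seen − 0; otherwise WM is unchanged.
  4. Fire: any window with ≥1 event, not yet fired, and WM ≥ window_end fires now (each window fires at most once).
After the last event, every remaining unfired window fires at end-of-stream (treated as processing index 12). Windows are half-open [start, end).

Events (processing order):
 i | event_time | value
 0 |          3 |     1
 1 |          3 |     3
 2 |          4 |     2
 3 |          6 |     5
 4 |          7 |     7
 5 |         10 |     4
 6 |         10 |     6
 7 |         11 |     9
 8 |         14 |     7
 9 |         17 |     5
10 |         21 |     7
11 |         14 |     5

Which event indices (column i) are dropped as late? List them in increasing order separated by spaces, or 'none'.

i=0 t=3 v=1: → [3,7); WM=−∞
i=1 t=3 v=3: → [3,7); WM=3
i=2 t=4 v=2: → [3,8); WM=3
i=3 t=6 v=5: → [3,10); WM=6
i=4 t=7 v=7: → [3,11); WM=6
i=5 t=10 v=4: → [3,14); WM=10
i=6 t=10 v=6: → [3,14); WM=10
i=7 t=11 v=9: → [3,15); WM=11
i=8 t=14 v=7: → [3,18); WM=11
i=9 t=17 v=5: → [3,21); WM=17
i=10 t=21 v=7: → [21,25); WM=17
i=11 t=14 v=5: DROP (t<17-0); WM=21

11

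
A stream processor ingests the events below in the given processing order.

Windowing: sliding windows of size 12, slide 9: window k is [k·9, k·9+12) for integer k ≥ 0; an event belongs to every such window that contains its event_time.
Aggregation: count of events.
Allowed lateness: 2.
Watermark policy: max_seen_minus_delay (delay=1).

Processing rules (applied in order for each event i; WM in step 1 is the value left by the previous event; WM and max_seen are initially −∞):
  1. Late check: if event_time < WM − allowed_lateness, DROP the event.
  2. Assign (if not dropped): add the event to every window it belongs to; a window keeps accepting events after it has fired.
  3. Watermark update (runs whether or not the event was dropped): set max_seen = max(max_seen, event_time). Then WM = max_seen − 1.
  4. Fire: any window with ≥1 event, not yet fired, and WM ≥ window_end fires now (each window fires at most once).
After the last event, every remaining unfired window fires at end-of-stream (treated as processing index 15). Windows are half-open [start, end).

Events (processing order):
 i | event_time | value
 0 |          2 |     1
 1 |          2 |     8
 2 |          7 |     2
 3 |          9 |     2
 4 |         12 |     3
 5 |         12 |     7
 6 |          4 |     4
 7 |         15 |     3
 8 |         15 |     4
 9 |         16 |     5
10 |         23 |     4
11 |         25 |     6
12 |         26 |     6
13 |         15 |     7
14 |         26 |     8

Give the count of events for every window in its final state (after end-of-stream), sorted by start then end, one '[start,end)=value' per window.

[0,12)=4 [9,21)=6 [18,30)=4

i=0 t=2 v=1: → [0,12); WM=1
i=1 t=2 v=8: → [0,12); WM=1
i=2 t=7 v=2: → [0,12); WM=6
i=3 t=9 v=2: → [9,21),[0,12); WM=8
i=4 t=12 v=3: → [9,21); WM=11
i=5 t=12 v=7: → [9,21); WM=11
i=6 t=4 v=4: DROP (t<11-2); WM=11
i=7 t=15 v=3: → [9,21); WM=14; [0,12) fires=4
i=8 t=15 v=4: → [9,21); WM=14
i=9 t=16 v=5: → [9,21); WM=15
i=10 t=23 v=4: → [18,30); WM=22; [9,21) fires=6
i=11 t=25 v=6: → [18,30); WM=24
i=12 t=26 v=6: → [18,30); WM=25
i=13 t=15 v=7: DROP (t<25-2); WM=25
i=14 t=26 v=8: → [18,30); WM=25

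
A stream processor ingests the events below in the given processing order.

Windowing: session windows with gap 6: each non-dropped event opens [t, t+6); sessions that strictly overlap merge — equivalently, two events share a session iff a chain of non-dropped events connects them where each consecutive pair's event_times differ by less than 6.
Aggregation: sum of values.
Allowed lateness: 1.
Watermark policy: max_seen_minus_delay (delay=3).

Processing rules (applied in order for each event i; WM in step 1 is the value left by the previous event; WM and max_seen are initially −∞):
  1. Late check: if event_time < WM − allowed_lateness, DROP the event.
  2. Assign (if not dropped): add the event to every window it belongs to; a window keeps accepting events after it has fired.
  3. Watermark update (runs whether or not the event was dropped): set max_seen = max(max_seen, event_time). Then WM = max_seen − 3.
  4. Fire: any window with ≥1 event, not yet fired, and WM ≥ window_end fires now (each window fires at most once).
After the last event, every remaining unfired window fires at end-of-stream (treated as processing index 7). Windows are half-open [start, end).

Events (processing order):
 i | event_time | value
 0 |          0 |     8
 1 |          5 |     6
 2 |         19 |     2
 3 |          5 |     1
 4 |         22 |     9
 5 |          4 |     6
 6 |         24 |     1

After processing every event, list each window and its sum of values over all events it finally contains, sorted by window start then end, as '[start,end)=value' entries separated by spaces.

i=0 t=0 v=8: → [0,6); WM=-3
i=1 t=5 v=6: → [0,11); WM=2
i=2 t=19 v=2: → [19,25); WM=16
i=3 t=5 v=1: DROP (t<16-1); WM=16
i=4 t=22 v=9: → [19,28); WM=19
i=5 t=4 v=6: DROP (t<19-1); WM=19
i=6 t=24 v=1: → [19,30); WM=21

[0,11)=14 [19,30)=12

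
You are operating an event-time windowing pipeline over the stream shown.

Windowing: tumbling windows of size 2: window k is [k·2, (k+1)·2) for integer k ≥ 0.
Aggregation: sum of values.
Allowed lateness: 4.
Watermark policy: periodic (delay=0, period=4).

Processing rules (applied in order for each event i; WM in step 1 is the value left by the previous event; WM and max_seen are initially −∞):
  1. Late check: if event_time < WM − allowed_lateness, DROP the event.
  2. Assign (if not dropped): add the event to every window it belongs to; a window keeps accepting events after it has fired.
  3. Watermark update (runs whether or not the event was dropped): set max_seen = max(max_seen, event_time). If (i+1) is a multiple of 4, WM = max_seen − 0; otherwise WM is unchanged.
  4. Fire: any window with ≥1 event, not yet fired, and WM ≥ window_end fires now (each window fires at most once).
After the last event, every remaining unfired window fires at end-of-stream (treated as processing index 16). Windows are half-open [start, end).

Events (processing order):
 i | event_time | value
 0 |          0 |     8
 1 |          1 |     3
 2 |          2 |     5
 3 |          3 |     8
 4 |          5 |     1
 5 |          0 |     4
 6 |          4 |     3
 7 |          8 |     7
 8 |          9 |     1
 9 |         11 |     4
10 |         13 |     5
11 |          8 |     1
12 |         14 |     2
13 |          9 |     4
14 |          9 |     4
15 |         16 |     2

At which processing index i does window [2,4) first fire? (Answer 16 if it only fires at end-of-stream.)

i=0 t=0 v=8: → [0,2); WM=−∞
i=1 t=1 v=3: → [0,2); WM=−∞
i=2 t=2 v=5: → [2,4); WM=−∞
i=3 t=3 v=8: → [2,4); WM=3; [0,2) fires=11
i=4 t=5 v=1: → [4,6); WM=3
i=5 t=0 v=4: → [0,2); WM=3
i=6 t=4 v=3: → [4,6); WM=3
i=7 t=8 v=7: → [8,10); WM=8; [2,4) fires=13 [4,6) fires=4
i=8 t=9 v=1: → [8,10); WM=8
i=9 t=11 v=4: → [10,12); WM=8
i=10 t=13 v=5: → [12,14); WM=8
i=11 t=8 v=1: → [8,10); WM=13; [8,10) fires=9 [10,12) fires=4
i=12 t=14 v=2: → [14,16); WM=13
i=13 t=9 v=4: → [8,10); WM=13
i=14 t=9 v=4: → [8,10); WM=13
i=15 t=16 v=2: → [16,18); WM=16; [12,14) fires=5 [14,16) fires=2

7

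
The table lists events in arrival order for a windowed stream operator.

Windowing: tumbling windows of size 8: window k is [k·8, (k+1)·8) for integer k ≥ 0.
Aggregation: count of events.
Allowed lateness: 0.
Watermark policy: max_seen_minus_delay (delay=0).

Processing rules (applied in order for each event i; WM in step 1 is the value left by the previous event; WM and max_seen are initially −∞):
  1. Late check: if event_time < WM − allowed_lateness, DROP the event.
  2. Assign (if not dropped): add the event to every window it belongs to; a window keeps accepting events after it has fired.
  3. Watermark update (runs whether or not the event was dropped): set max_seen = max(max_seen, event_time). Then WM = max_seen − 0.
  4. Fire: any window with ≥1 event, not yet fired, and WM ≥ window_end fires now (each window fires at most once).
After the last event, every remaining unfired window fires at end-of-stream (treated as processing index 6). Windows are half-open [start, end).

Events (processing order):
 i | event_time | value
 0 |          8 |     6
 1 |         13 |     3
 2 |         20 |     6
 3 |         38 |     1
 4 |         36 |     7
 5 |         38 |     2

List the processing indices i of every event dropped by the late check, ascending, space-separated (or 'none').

i=0 t=8 v=6: → [8,16); WM=8
i=1 t=13 v=3: → [8,16); WM=13
i=2 t=20 v=6: → [16,24); WM=20; [8,16) fires=2
i=3 t=38 v=1: → [32,40); WM=38; [16,24) fires=1
i=4 t=36 v=7: DROP (t<38-0); WM=38
i=5 t=38 v=2: → [32,40); WM=38

4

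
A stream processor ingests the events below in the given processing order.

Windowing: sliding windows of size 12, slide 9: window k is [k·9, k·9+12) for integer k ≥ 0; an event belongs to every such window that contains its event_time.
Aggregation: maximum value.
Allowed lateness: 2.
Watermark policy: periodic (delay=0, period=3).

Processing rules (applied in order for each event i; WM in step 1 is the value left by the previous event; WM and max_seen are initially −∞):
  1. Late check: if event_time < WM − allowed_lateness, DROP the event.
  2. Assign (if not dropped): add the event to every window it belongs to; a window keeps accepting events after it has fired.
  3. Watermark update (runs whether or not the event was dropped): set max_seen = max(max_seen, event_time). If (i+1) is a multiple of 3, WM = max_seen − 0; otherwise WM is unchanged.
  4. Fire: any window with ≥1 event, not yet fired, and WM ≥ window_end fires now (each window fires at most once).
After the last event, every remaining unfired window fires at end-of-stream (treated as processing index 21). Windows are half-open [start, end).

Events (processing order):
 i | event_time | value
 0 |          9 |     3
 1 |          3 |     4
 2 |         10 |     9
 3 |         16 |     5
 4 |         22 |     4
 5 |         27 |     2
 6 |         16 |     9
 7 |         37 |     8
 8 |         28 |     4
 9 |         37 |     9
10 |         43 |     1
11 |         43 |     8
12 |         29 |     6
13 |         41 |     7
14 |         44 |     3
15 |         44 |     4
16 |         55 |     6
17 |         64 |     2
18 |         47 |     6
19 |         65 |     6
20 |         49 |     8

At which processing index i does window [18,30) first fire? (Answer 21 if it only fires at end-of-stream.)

8

i=0 t=9 v=3: → [9,21),[0,12); WM=−∞
i=1 t=3 v=4: → [0,12); WM=−∞
i=2 t=10 v=9: → [9,21),[0,12); WM=10
i=3 t=16 v=5: → [9,21); WM=10
i=4 t=22 v=4: → [18,30); WM=10
i=5 t=27 v=2: → [27,39),[18,30); WM=27; [0,12) fires=9 [9,21) fires=9
i=6 t=16 v=9: DROP (t<27-2); WM=27
i=7 t=37 v=8: → [36,48),[27,39); WM=27
i=8 t=28 v=4: → [27,39),[18,30); WM=37; [18,30) fires=4
i=9 t=37 v=9: → [36,48),[27,39); WM=37
i=10 t=43 v=1: → [36,48); WM=37
i=11 t=43 v=8: → [36,48); WM=43; [27,39) fires=9
i=12 t=29 v=6: DROP (t<43-2); WM=43
i=13 t=41 v=7: → [36,48); WM=43
i=14 t=44 v=3: → [36,48); WM=44
i=15 t=44 v=4: → [36,48); WM=44
i=16 t=55 v=6: → [54,66),[45,57); WM=44
i=17 t=64 v=2: → [63,75),[54,66); WM=64; [36,48) fires=9 [45,57) fires=6
i=18 t=47 v=6: DROP (t<64-2); WM=64
i=19 t=65 v=6: → [63,75),[54,66); WM=64
i=20 t=49 v=8: DROP (t<64-2); WM=65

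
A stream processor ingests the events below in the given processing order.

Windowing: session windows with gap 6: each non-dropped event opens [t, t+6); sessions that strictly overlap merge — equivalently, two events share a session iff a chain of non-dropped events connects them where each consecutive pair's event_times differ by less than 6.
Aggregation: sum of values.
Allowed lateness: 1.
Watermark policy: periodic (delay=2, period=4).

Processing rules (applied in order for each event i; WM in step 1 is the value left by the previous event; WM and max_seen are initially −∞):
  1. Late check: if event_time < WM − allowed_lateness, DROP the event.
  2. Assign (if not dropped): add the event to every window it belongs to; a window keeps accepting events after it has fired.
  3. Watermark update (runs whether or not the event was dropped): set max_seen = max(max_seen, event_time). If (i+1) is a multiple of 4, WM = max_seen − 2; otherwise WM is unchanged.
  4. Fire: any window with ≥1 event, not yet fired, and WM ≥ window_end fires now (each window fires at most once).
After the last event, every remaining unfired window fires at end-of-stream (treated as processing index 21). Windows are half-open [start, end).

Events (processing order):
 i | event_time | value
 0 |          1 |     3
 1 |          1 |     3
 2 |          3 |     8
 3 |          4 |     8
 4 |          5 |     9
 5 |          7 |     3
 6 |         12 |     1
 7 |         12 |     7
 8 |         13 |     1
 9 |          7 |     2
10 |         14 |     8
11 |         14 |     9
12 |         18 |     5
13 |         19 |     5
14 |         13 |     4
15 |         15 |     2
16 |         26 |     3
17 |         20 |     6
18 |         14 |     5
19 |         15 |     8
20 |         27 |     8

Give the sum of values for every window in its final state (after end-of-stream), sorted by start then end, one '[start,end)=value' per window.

i=0 t=1 v=3: → [1,7); WM=−∞
i=1 t=1 v=3: → [1,7); WM=−∞
i=2 t=3 v=8: → [1,9); WM=−∞
i=3 t=4 v=8: → [1,10); WM=2
i=4 t=5 v=9: → [1,11); WM=2
i=5 t=7 v=3: → [1,13); WM=2
i=6 t=12 v=1: → [1,18); WM=2
i=7 t=12 v=7: → [1,18); WM=10
i=8 t=13 v=1: → [1,19); WM=10
i=9 t=7 v=2: DROP (t<10-1); WM=10
i=10 t=14 v=8: → [1,20); WM=10
i=11 t=14 v=9: → [1,20); WM=12
i=12 t=18 v=5: → [1,24); WM=12
i=13 t=19 v=5: → [1,25); WM=12
i=14 t=13 v=4: → [1,25); WM=12
i=15 t=15 v=2: → [1,25); WM=17
i=16 t=26 v=3: → [26,32); WM=17
i=17 t=20 v=6: → [1,26); WM=17
i=18 t=14 v=5: DROP (t<17-1); WM=17
i=19 t=15 v=8: DROP (t<17-1); WM=24
i=20 t=27 v=8: → [26,33); WM=24

[1,26)=82 [26,33)=11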